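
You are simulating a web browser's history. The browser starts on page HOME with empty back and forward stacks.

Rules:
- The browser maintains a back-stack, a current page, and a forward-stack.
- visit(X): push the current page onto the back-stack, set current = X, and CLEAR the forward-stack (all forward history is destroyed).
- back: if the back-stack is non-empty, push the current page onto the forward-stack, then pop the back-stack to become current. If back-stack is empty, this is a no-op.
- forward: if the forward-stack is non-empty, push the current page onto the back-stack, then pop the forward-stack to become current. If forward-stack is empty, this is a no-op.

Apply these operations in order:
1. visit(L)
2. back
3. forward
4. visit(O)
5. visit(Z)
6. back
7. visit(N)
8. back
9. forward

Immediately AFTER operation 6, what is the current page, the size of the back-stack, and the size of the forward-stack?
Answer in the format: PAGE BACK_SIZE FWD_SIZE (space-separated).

After 1 (visit(L)): cur=L back=1 fwd=0
After 2 (back): cur=HOME back=0 fwd=1
After 3 (forward): cur=L back=1 fwd=0
After 4 (visit(O)): cur=O back=2 fwd=0
After 5 (visit(Z)): cur=Z back=3 fwd=0
After 6 (back): cur=O back=2 fwd=1

O 2 1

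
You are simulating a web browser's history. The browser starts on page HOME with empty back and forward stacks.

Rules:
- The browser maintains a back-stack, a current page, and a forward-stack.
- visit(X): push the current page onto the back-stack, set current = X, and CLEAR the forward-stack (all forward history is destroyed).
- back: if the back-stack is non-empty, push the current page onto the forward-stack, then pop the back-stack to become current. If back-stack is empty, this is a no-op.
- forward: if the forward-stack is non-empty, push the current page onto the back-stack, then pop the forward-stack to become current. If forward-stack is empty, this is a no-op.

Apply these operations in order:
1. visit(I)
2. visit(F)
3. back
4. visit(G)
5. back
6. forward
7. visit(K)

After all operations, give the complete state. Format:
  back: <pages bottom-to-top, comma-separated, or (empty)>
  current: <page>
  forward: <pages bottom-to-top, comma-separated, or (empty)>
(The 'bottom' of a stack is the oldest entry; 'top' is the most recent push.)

After 1 (visit(I)): cur=I back=1 fwd=0
After 2 (visit(F)): cur=F back=2 fwd=0
After 3 (back): cur=I back=1 fwd=1
After 4 (visit(G)): cur=G back=2 fwd=0
After 5 (back): cur=I back=1 fwd=1
After 6 (forward): cur=G back=2 fwd=0
After 7 (visit(K)): cur=K back=3 fwd=0

Answer: back: HOME,I,G
current: K
forward: (empty)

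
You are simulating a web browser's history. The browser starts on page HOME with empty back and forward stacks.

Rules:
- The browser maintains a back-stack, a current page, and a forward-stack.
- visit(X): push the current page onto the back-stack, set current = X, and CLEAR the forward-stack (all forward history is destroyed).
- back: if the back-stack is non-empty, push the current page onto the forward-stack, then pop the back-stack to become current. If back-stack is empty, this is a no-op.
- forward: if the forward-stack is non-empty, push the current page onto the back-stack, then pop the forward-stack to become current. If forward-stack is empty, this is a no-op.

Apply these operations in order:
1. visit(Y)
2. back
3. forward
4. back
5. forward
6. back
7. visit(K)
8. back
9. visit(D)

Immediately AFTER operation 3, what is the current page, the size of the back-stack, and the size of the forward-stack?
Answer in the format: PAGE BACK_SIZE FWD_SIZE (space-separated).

After 1 (visit(Y)): cur=Y back=1 fwd=0
After 2 (back): cur=HOME back=0 fwd=1
After 3 (forward): cur=Y back=1 fwd=0

Y 1 0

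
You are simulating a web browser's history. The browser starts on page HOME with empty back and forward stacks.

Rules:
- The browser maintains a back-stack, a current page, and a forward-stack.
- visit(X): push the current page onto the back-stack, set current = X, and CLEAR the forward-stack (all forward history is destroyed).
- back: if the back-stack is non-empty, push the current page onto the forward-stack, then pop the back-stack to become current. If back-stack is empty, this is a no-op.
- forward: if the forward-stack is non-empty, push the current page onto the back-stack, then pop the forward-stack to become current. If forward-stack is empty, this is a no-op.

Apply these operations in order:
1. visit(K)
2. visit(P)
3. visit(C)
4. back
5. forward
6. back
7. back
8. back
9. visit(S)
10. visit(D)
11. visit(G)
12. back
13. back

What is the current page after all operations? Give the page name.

Answer: S

Derivation:
After 1 (visit(K)): cur=K back=1 fwd=0
After 2 (visit(P)): cur=P back=2 fwd=0
After 3 (visit(C)): cur=C back=3 fwd=0
After 4 (back): cur=P back=2 fwd=1
After 5 (forward): cur=C back=3 fwd=0
After 6 (back): cur=P back=2 fwd=1
After 7 (back): cur=K back=1 fwd=2
After 8 (back): cur=HOME back=0 fwd=3
After 9 (visit(S)): cur=S back=1 fwd=0
After 10 (visit(D)): cur=D back=2 fwd=0
After 11 (visit(G)): cur=G back=3 fwd=0
After 12 (back): cur=D back=2 fwd=1
After 13 (back): cur=S back=1 fwd=2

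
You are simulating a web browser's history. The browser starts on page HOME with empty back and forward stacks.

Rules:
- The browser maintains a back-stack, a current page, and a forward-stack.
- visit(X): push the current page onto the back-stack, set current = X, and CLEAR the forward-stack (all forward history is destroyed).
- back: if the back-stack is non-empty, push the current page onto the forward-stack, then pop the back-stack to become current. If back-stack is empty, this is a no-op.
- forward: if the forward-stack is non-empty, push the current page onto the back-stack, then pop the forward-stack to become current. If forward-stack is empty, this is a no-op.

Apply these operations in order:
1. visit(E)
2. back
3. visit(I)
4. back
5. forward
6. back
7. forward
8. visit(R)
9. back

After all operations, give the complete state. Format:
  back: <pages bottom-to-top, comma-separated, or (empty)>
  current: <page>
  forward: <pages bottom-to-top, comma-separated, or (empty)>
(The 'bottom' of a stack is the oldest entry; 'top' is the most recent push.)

After 1 (visit(E)): cur=E back=1 fwd=0
After 2 (back): cur=HOME back=0 fwd=1
After 3 (visit(I)): cur=I back=1 fwd=0
After 4 (back): cur=HOME back=0 fwd=1
After 5 (forward): cur=I back=1 fwd=0
After 6 (back): cur=HOME back=0 fwd=1
After 7 (forward): cur=I back=1 fwd=0
After 8 (visit(R)): cur=R back=2 fwd=0
After 9 (back): cur=I back=1 fwd=1

Answer: back: HOME
current: I
forward: R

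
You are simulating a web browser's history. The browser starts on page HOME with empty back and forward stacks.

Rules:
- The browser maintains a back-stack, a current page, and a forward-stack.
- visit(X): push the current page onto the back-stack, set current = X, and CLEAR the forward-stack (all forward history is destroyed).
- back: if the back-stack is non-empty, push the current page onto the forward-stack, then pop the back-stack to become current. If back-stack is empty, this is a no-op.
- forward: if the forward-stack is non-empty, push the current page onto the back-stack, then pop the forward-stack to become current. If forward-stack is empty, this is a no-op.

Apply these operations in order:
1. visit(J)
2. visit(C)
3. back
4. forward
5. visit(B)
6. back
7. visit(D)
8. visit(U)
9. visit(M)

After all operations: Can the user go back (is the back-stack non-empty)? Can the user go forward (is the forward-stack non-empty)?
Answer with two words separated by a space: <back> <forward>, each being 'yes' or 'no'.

After 1 (visit(J)): cur=J back=1 fwd=0
After 2 (visit(C)): cur=C back=2 fwd=0
After 3 (back): cur=J back=1 fwd=1
After 4 (forward): cur=C back=2 fwd=0
After 5 (visit(B)): cur=B back=3 fwd=0
After 6 (back): cur=C back=2 fwd=1
After 7 (visit(D)): cur=D back=3 fwd=0
After 8 (visit(U)): cur=U back=4 fwd=0
After 9 (visit(M)): cur=M back=5 fwd=0

Answer: yes no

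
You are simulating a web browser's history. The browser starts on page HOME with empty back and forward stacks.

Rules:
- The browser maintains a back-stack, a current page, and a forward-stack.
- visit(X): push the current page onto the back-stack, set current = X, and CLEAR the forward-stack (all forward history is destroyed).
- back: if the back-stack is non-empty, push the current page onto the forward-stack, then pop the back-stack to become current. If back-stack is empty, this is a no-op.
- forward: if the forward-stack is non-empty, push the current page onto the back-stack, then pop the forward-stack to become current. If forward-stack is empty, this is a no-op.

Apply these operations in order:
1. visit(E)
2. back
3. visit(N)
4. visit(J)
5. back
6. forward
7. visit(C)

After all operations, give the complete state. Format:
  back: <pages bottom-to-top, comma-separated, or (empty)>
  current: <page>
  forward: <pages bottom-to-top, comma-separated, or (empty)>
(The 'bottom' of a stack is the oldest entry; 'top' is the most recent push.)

After 1 (visit(E)): cur=E back=1 fwd=0
After 2 (back): cur=HOME back=0 fwd=1
After 3 (visit(N)): cur=N back=1 fwd=0
After 4 (visit(J)): cur=J back=2 fwd=0
After 5 (back): cur=N back=1 fwd=1
After 6 (forward): cur=J back=2 fwd=0
After 7 (visit(C)): cur=C back=3 fwd=0

Answer: back: HOME,N,J
current: C
forward: (empty)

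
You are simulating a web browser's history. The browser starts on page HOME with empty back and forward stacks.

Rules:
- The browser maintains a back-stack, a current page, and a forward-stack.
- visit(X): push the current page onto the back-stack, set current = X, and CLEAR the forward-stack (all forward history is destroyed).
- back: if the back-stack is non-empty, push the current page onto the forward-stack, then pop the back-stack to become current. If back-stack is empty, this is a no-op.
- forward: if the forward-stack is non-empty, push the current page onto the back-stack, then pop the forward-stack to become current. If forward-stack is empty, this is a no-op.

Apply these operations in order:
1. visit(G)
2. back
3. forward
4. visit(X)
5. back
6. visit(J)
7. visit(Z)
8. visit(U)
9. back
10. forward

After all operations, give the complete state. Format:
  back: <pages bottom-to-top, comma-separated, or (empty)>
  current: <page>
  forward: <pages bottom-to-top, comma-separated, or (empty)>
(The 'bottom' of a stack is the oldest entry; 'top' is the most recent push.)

Answer: back: HOME,G,J,Z
current: U
forward: (empty)

Derivation:
After 1 (visit(G)): cur=G back=1 fwd=0
After 2 (back): cur=HOME back=0 fwd=1
After 3 (forward): cur=G back=1 fwd=0
After 4 (visit(X)): cur=X back=2 fwd=0
After 5 (back): cur=G back=1 fwd=1
After 6 (visit(J)): cur=J back=2 fwd=0
After 7 (visit(Z)): cur=Z back=3 fwd=0
After 8 (visit(U)): cur=U back=4 fwd=0
After 9 (back): cur=Z back=3 fwd=1
After 10 (forward): cur=U back=4 fwd=0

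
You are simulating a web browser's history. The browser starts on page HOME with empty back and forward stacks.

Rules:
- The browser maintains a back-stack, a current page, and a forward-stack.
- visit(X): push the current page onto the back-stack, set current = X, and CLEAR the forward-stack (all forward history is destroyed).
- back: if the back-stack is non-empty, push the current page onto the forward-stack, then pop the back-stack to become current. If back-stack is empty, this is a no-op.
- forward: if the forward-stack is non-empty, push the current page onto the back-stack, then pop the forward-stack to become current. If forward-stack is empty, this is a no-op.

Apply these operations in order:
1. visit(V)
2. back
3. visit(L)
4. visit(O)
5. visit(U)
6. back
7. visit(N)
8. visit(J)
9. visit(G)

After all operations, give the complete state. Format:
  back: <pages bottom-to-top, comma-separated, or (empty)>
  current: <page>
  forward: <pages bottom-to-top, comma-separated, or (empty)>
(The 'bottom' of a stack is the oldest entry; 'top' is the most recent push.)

After 1 (visit(V)): cur=V back=1 fwd=0
After 2 (back): cur=HOME back=0 fwd=1
After 3 (visit(L)): cur=L back=1 fwd=0
After 4 (visit(O)): cur=O back=2 fwd=0
After 5 (visit(U)): cur=U back=3 fwd=0
After 6 (back): cur=O back=2 fwd=1
After 7 (visit(N)): cur=N back=3 fwd=0
After 8 (visit(J)): cur=J back=4 fwd=0
After 9 (visit(G)): cur=G back=5 fwd=0

Answer: back: HOME,L,O,N,J
current: G
forward: (empty)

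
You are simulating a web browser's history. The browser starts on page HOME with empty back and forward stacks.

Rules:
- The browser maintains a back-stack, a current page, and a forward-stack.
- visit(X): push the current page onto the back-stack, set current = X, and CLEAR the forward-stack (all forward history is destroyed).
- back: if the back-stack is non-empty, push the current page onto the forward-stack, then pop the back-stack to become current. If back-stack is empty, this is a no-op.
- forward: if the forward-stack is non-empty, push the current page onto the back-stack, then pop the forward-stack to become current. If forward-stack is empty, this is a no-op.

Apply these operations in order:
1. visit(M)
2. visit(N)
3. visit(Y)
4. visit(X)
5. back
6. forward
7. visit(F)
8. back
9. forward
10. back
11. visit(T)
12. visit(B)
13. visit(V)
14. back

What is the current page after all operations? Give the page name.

Answer: B

Derivation:
After 1 (visit(M)): cur=M back=1 fwd=0
After 2 (visit(N)): cur=N back=2 fwd=0
After 3 (visit(Y)): cur=Y back=3 fwd=0
After 4 (visit(X)): cur=X back=4 fwd=0
After 5 (back): cur=Y back=3 fwd=1
After 6 (forward): cur=X back=4 fwd=0
After 7 (visit(F)): cur=F back=5 fwd=0
After 8 (back): cur=X back=4 fwd=1
After 9 (forward): cur=F back=5 fwd=0
After 10 (back): cur=X back=4 fwd=1
After 11 (visit(T)): cur=T back=5 fwd=0
After 12 (visit(B)): cur=B back=6 fwd=0
After 13 (visit(V)): cur=V back=7 fwd=0
After 14 (back): cur=B back=6 fwd=1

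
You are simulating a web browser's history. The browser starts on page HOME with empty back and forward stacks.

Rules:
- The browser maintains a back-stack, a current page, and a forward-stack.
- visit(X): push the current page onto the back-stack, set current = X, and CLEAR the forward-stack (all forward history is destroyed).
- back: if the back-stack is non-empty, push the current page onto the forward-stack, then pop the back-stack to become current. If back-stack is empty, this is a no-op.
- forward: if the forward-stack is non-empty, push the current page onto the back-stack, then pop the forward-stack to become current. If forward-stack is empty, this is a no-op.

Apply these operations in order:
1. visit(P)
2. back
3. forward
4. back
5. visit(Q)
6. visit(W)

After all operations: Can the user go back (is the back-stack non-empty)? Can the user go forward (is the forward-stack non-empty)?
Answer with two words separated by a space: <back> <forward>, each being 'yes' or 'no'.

After 1 (visit(P)): cur=P back=1 fwd=0
After 2 (back): cur=HOME back=0 fwd=1
After 3 (forward): cur=P back=1 fwd=0
After 4 (back): cur=HOME back=0 fwd=1
After 5 (visit(Q)): cur=Q back=1 fwd=0
After 6 (visit(W)): cur=W back=2 fwd=0

Answer: yes no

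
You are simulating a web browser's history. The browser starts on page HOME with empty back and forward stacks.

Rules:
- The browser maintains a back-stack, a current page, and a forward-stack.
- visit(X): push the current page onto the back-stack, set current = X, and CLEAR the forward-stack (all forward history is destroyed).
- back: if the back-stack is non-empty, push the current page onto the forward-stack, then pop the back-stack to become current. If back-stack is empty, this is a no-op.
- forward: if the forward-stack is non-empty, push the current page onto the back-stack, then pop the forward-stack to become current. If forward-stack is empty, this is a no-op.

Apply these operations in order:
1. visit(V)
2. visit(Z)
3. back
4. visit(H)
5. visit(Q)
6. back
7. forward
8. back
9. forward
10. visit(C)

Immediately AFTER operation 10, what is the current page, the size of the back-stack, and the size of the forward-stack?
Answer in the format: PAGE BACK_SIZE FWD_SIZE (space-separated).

After 1 (visit(V)): cur=V back=1 fwd=0
After 2 (visit(Z)): cur=Z back=2 fwd=0
After 3 (back): cur=V back=1 fwd=1
After 4 (visit(H)): cur=H back=2 fwd=0
After 5 (visit(Q)): cur=Q back=3 fwd=0
After 6 (back): cur=H back=2 fwd=1
After 7 (forward): cur=Q back=3 fwd=0
After 8 (back): cur=H back=2 fwd=1
After 9 (forward): cur=Q back=3 fwd=0
After 10 (visit(C)): cur=C back=4 fwd=0

C 4 0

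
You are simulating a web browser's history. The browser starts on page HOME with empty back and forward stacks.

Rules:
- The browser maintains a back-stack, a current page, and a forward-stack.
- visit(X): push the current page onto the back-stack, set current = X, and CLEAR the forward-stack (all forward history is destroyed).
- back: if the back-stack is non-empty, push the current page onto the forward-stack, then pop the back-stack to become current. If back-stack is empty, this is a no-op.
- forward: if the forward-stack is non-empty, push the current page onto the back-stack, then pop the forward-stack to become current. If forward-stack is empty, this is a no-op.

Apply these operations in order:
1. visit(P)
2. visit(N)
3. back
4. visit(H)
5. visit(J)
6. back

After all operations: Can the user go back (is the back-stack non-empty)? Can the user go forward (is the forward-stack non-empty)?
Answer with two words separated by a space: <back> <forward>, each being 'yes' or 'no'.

After 1 (visit(P)): cur=P back=1 fwd=0
After 2 (visit(N)): cur=N back=2 fwd=0
After 3 (back): cur=P back=1 fwd=1
After 4 (visit(H)): cur=H back=2 fwd=0
After 5 (visit(J)): cur=J back=3 fwd=0
After 6 (back): cur=H back=2 fwd=1

Answer: yes yes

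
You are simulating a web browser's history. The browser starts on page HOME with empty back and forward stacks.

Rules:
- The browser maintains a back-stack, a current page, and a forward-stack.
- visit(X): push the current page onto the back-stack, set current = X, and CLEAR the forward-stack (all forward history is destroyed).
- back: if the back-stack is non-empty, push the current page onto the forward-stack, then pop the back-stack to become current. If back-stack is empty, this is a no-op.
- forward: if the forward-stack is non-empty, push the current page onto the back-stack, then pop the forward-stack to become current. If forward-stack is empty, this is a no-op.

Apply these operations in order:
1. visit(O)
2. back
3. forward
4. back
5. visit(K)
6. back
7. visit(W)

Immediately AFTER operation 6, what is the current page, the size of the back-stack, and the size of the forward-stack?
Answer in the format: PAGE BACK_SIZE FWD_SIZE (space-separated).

After 1 (visit(O)): cur=O back=1 fwd=0
After 2 (back): cur=HOME back=0 fwd=1
After 3 (forward): cur=O back=1 fwd=0
After 4 (back): cur=HOME back=0 fwd=1
After 5 (visit(K)): cur=K back=1 fwd=0
After 6 (back): cur=HOME back=0 fwd=1

HOME 0 1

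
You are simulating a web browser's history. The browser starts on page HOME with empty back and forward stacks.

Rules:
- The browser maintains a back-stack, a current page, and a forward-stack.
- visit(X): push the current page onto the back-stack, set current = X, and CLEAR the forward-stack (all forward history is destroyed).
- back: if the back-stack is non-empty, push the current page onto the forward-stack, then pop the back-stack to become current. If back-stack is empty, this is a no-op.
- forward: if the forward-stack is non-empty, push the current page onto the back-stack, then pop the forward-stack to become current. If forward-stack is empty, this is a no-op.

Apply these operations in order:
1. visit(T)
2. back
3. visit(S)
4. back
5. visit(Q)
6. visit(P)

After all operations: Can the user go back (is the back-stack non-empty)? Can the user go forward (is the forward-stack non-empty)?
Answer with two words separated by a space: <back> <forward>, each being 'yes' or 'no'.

Answer: yes no

Derivation:
After 1 (visit(T)): cur=T back=1 fwd=0
After 2 (back): cur=HOME back=0 fwd=1
After 3 (visit(S)): cur=S back=1 fwd=0
After 4 (back): cur=HOME back=0 fwd=1
After 5 (visit(Q)): cur=Q back=1 fwd=0
After 6 (visit(P)): cur=P back=2 fwd=0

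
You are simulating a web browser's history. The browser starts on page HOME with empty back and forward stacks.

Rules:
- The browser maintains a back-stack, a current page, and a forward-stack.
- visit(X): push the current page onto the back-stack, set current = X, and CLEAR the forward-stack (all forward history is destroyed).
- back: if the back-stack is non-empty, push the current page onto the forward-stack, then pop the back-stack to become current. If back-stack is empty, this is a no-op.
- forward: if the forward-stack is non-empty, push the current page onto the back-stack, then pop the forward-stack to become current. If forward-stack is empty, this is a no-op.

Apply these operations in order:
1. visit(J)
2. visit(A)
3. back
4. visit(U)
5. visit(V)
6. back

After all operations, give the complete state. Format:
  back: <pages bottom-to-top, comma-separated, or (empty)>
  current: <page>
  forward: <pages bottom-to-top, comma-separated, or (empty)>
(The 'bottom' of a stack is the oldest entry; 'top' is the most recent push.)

After 1 (visit(J)): cur=J back=1 fwd=0
After 2 (visit(A)): cur=A back=2 fwd=0
After 3 (back): cur=J back=1 fwd=1
After 4 (visit(U)): cur=U back=2 fwd=0
After 5 (visit(V)): cur=V back=3 fwd=0
After 6 (back): cur=U back=2 fwd=1

Answer: back: HOME,J
current: U
forward: V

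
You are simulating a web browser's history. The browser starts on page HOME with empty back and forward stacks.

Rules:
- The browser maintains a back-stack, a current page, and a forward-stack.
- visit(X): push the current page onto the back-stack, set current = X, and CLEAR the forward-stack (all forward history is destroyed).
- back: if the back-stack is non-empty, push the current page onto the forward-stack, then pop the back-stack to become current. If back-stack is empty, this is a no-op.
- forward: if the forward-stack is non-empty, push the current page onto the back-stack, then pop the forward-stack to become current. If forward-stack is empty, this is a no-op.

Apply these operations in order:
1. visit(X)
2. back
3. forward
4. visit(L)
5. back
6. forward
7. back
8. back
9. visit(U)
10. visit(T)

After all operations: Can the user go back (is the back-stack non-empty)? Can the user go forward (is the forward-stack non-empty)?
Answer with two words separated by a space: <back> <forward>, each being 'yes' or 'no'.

After 1 (visit(X)): cur=X back=1 fwd=0
After 2 (back): cur=HOME back=0 fwd=1
After 3 (forward): cur=X back=1 fwd=0
After 4 (visit(L)): cur=L back=2 fwd=0
After 5 (back): cur=X back=1 fwd=1
After 6 (forward): cur=L back=2 fwd=0
After 7 (back): cur=X back=1 fwd=1
After 8 (back): cur=HOME back=0 fwd=2
After 9 (visit(U)): cur=U back=1 fwd=0
After 10 (visit(T)): cur=T back=2 fwd=0

Answer: yes no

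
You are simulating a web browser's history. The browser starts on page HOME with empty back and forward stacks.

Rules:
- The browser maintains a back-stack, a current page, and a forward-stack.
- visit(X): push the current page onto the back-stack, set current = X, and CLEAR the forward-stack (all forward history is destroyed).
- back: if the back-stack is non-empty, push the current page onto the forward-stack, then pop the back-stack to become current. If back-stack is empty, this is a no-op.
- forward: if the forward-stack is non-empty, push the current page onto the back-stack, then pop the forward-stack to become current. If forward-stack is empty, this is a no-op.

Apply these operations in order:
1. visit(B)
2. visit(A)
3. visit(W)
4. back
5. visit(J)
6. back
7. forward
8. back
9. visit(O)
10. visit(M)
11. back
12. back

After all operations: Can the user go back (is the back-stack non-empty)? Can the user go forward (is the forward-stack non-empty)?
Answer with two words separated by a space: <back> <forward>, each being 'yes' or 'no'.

Answer: yes yes

Derivation:
After 1 (visit(B)): cur=B back=1 fwd=0
After 2 (visit(A)): cur=A back=2 fwd=0
After 3 (visit(W)): cur=W back=3 fwd=0
After 4 (back): cur=A back=2 fwd=1
After 5 (visit(J)): cur=J back=3 fwd=0
After 6 (back): cur=A back=2 fwd=1
After 7 (forward): cur=J back=3 fwd=0
After 8 (back): cur=A back=2 fwd=1
After 9 (visit(O)): cur=O back=3 fwd=0
After 10 (visit(M)): cur=M back=4 fwd=0
After 11 (back): cur=O back=3 fwd=1
After 12 (back): cur=A back=2 fwd=2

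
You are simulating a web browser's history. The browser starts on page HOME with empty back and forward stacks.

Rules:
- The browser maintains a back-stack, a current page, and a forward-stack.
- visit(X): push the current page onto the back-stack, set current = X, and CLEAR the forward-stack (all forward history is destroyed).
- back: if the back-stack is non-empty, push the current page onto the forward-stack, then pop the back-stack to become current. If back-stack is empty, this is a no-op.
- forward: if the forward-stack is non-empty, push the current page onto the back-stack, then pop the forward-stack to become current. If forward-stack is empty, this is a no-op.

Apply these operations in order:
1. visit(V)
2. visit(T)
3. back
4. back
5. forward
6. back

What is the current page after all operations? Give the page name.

Answer: HOME

Derivation:
After 1 (visit(V)): cur=V back=1 fwd=0
After 2 (visit(T)): cur=T back=2 fwd=0
After 3 (back): cur=V back=1 fwd=1
After 4 (back): cur=HOME back=0 fwd=2
After 5 (forward): cur=V back=1 fwd=1
After 6 (back): cur=HOME back=0 fwd=2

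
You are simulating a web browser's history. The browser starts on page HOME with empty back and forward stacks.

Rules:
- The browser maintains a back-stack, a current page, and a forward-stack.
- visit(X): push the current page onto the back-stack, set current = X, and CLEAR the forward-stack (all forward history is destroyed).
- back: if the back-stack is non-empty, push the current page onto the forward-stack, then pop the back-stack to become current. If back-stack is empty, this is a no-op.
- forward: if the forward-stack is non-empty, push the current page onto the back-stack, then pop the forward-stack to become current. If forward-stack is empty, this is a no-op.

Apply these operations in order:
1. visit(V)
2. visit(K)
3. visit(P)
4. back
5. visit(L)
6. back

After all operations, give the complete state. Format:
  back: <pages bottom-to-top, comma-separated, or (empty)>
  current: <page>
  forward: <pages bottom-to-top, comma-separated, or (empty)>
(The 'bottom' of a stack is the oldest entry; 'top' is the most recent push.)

Answer: back: HOME,V
current: K
forward: L

Derivation:
After 1 (visit(V)): cur=V back=1 fwd=0
After 2 (visit(K)): cur=K back=2 fwd=0
After 3 (visit(P)): cur=P back=3 fwd=0
After 4 (back): cur=K back=2 fwd=1
After 5 (visit(L)): cur=L back=3 fwd=0
After 6 (back): cur=K back=2 fwd=1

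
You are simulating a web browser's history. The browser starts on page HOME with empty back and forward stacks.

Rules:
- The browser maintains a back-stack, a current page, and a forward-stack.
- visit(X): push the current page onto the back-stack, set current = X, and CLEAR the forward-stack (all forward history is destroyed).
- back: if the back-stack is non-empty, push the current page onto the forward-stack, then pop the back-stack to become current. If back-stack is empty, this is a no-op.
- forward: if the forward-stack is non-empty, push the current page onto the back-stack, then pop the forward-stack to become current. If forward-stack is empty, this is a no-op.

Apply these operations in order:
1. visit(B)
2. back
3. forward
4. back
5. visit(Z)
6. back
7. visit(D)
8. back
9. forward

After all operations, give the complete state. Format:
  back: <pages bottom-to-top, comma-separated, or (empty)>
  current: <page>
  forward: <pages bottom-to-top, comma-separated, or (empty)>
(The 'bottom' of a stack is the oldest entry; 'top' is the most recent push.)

Answer: back: HOME
current: D
forward: (empty)

Derivation:
After 1 (visit(B)): cur=B back=1 fwd=0
After 2 (back): cur=HOME back=0 fwd=1
After 3 (forward): cur=B back=1 fwd=0
After 4 (back): cur=HOME back=0 fwd=1
After 5 (visit(Z)): cur=Z back=1 fwd=0
After 6 (back): cur=HOME back=0 fwd=1
After 7 (visit(D)): cur=D back=1 fwd=0
After 8 (back): cur=HOME back=0 fwd=1
After 9 (forward): cur=D back=1 fwd=0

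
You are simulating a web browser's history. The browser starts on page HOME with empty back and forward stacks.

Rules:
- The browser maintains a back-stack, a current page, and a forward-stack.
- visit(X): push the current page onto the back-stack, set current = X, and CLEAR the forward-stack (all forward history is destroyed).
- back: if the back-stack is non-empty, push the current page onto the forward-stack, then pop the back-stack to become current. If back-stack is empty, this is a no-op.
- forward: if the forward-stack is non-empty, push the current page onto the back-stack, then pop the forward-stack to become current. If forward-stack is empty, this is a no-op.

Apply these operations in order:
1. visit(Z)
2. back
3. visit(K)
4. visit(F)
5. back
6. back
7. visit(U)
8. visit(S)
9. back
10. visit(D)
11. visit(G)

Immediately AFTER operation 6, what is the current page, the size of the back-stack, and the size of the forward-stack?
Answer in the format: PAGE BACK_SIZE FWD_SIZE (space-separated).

After 1 (visit(Z)): cur=Z back=1 fwd=0
After 2 (back): cur=HOME back=0 fwd=1
After 3 (visit(K)): cur=K back=1 fwd=0
After 4 (visit(F)): cur=F back=2 fwd=0
After 5 (back): cur=K back=1 fwd=1
After 6 (back): cur=HOME back=0 fwd=2

HOME 0 2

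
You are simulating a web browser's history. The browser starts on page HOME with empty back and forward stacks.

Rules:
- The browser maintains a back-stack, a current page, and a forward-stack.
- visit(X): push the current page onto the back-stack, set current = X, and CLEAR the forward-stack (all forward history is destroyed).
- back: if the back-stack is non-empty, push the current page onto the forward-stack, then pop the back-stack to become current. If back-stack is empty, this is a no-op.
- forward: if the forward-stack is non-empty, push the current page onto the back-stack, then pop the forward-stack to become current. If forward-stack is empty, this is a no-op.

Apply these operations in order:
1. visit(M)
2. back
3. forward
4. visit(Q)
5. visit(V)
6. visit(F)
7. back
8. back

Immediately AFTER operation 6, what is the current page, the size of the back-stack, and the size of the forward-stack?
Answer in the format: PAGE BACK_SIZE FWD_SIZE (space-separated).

After 1 (visit(M)): cur=M back=1 fwd=0
After 2 (back): cur=HOME back=0 fwd=1
After 3 (forward): cur=M back=1 fwd=0
After 4 (visit(Q)): cur=Q back=2 fwd=0
After 5 (visit(V)): cur=V back=3 fwd=0
After 6 (visit(F)): cur=F back=4 fwd=0

F 4 0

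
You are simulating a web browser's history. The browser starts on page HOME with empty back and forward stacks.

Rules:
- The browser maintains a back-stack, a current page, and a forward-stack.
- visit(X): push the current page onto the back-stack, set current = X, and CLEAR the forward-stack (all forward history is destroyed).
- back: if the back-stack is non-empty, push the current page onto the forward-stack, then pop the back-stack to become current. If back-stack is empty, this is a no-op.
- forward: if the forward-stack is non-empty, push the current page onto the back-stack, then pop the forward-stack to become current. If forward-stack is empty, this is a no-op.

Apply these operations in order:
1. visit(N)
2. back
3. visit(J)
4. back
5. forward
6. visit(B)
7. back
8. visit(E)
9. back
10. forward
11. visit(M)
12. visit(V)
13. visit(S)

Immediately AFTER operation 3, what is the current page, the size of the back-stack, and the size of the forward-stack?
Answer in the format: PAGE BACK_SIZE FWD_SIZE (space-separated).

After 1 (visit(N)): cur=N back=1 fwd=0
After 2 (back): cur=HOME back=0 fwd=1
After 3 (visit(J)): cur=J back=1 fwd=0

J 1 0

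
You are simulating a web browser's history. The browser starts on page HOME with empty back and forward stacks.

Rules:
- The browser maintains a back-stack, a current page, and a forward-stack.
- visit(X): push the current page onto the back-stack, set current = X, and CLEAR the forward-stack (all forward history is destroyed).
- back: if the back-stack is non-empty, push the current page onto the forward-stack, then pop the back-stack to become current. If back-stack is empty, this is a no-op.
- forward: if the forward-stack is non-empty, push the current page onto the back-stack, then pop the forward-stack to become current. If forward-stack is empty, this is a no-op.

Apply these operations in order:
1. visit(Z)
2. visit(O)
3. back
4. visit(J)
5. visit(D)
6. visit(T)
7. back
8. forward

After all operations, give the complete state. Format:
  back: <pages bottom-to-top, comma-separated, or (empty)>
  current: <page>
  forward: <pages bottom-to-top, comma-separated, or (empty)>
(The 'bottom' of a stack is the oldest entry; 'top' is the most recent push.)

After 1 (visit(Z)): cur=Z back=1 fwd=0
After 2 (visit(O)): cur=O back=2 fwd=0
After 3 (back): cur=Z back=1 fwd=1
After 4 (visit(J)): cur=J back=2 fwd=0
After 5 (visit(D)): cur=D back=3 fwd=0
After 6 (visit(T)): cur=T back=4 fwd=0
After 7 (back): cur=D back=3 fwd=1
After 8 (forward): cur=T back=4 fwd=0

Answer: back: HOME,Z,J,D
current: T
forward: (empty)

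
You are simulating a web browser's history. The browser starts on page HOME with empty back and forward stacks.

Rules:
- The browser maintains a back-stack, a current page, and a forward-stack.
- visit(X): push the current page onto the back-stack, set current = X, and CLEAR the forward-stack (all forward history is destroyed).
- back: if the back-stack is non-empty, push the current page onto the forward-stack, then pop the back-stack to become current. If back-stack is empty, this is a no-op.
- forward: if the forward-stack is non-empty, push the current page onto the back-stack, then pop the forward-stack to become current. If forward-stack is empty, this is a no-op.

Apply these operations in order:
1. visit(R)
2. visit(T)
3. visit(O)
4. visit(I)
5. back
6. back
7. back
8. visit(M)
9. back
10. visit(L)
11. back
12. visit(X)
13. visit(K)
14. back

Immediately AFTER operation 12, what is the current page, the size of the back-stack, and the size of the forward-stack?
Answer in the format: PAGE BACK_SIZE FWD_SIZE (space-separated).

After 1 (visit(R)): cur=R back=1 fwd=0
After 2 (visit(T)): cur=T back=2 fwd=0
After 3 (visit(O)): cur=O back=3 fwd=0
After 4 (visit(I)): cur=I back=4 fwd=0
After 5 (back): cur=O back=3 fwd=1
After 6 (back): cur=T back=2 fwd=2
After 7 (back): cur=R back=1 fwd=3
After 8 (visit(M)): cur=M back=2 fwd=0
After 9 (back): cur=R back=1 fwd=1
After 10 (visit(L)): cur=L back=2 fwd=0
After 11 (back): cur=R back=1 fwd=1
After 12 (visit(X)): cur=X back=2 fwd=0

X 2 0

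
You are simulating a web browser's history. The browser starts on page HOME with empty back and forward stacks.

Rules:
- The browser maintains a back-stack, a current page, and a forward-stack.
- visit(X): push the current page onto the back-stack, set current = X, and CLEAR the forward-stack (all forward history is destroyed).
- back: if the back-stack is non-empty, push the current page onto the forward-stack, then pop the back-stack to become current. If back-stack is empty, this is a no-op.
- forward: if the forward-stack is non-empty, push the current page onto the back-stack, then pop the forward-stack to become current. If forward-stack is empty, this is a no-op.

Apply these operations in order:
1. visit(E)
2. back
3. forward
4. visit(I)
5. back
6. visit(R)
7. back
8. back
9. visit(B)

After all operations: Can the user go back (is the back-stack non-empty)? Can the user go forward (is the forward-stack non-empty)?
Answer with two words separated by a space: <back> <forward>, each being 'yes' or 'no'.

Answer: yes no

Derivation:
After 1 (visit(E)): cur=E back=1 fwd=0
After 2 (back): cur=HOME back=0 fwd=1
After 3 (forward): cur=E back=1 fwd=0
After 4 (visit(I)): cur=I back=2 fwd=0
After 5 (back): cur=E back=1 fwd=1
After 6 (visit(R)): cur=R back=2 fwd=0
After 7 (back): cur=E back=1 fwd=1
After 8 (back): cur=HOME back=0 fwd=2
After 9 (visit(B)): cur=B back=1 fwd=0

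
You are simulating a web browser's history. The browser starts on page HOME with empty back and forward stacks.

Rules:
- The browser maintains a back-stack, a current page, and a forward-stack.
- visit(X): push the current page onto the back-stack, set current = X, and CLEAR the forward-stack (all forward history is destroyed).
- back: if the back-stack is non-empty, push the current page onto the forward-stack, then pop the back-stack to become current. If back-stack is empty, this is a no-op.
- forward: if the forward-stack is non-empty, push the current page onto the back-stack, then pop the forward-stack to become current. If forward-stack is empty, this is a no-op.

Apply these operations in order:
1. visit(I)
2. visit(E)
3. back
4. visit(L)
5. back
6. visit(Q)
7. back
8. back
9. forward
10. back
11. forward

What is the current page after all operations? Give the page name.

After 1 (visit(I)): cur=I back=1 fwd=0
After 2 (visit(E)): cur=E back=2 fwd=0
After 3 (back): cur=I back=1 fwd=1
After 4 (visit(L)): cur=L back=2 fwd=0
After 5 (back): cur=I back=1 fwd=1
After 6 (visit(Q)): cur=Q back=2 fwd=0
After 7 (back): cur=I back=1 fwd=1
After 8 (back): cur=HOME back=0 fwd=2
After 9 (forward): cur=I back=1 fwd=1
After 10 (back): cur=HOME back=0 fwd=2
After 11 (forward): cur=I back=1 fwd=1

Answer: I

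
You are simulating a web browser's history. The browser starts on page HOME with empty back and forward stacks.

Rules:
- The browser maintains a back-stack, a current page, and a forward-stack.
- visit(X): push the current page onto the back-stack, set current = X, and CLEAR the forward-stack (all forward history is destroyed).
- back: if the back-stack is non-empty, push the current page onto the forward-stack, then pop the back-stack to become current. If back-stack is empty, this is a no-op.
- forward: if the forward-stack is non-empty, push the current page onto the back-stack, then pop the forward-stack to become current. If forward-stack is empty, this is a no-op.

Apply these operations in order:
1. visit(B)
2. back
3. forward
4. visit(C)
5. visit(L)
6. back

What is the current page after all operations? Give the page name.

After 1 (visit(B)): cur=B back=1 fwd=0
After 2 (back): cur=HOME back=0 fwd=1
After 3 (forward): cur=B back=1 fwd=0
After 4 (visit(C)): cur=C back=2 fwd=0
After 5 (visit(L)): cur=L back=3 fwd=0
After 6 (back): cur=C back=2 fwd=1

Answer: C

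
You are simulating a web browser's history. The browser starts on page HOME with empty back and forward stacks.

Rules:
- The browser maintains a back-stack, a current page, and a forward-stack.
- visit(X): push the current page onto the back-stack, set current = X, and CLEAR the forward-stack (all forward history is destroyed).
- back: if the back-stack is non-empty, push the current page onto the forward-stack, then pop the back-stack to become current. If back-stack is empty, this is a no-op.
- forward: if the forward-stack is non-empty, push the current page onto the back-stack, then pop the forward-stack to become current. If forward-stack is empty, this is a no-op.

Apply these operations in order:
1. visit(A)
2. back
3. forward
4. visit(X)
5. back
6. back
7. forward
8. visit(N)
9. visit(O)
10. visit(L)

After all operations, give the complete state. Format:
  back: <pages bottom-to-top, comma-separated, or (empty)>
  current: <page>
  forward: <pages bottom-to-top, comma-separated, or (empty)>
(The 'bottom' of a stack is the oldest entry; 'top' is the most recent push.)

Answer: back: HOME,A,N,O
current: L
forward: (empty)

Derivation:
After 1 (visit(A)): cur=A back=1 fwd=0
After 2 (back): cur=HOME back=0 fwd=1
After 3 (forward): cur=A back=1 fwd=0
After 4 (visit(X)): cur=X back=2 fwd=0
After 5 (back): cur=A back=1 fwd=1
After 6 (back): cur=HOME back=0 fwd=2
After 7 (forward): cur=A back=1 fwd=1
After 8 (visit(N)): cur=N back=2 fwd=0
After 9 (visit(O)): cur=O back=3 fwd=0
After 10 (visit(L)): cur=L back=4 fwd=0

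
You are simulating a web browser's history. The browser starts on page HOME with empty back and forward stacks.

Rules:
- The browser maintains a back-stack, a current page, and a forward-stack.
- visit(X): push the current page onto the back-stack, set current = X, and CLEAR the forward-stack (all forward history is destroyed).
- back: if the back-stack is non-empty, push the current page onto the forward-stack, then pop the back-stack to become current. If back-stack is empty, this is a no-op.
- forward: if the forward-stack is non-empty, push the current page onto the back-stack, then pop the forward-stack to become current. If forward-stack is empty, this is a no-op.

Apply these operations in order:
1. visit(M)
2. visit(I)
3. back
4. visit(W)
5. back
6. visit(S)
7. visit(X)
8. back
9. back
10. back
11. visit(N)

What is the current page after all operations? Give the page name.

After 1 (visit(M)): cur=M back=1 fwd=0
After 2 (visit(I)): cur=I back=2 fwd=0
After 3 (back): cur=M back=1 fwd=1
After 4 (visit(W)): cur=W back=2 fwd=0
After 5 (back): cur=M back=1 fwd=1
After 6 (visit(S)): cur=S back=2 fwd=0
After 7 (visit(X)): cur=X back=3 fwd=0
After 8 (back): cur=S back=2 fwd=1
After 9 (back): cur=M back=1 fwd=2
After 10 (back): cur=HOME back=0 fwd=3
After 11 (visit(N)): cur=N back=1 fwd=0

Answer: N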